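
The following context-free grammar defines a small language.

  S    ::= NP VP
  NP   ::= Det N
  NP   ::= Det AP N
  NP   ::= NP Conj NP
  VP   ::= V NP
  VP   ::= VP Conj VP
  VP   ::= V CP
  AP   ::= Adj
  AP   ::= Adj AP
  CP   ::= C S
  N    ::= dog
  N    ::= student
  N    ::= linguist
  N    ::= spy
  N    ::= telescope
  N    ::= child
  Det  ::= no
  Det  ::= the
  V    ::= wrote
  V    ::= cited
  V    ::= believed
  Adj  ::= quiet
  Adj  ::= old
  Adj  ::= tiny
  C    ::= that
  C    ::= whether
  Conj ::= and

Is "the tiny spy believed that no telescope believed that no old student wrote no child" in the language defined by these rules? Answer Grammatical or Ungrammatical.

[S [NP [Det the] [AP [Adj tiny]] [N spy]] [VP [V believed] [CP [C that] [S [NP [Det no] [N telescope]] [VP [V believed] [CP [C that] [S [NP [Det no] [AP [Adj old]] [N student]] [VP [V wrote] [NP [Det no] [N child]]]]]]]]]]
Each bracket corresponds to one application of a listed rule, so the string is derivable from S.

Grammatical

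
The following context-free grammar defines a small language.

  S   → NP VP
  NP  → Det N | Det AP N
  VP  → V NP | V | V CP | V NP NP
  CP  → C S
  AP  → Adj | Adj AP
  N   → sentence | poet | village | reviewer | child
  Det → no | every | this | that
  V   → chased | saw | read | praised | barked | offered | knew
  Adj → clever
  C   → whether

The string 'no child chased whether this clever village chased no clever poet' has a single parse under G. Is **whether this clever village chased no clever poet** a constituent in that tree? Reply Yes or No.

[S [NP [Det no] [N child]] [VP [V chased] [CP [C whether] [S [NP [Det this] [AP [Adj clever]] [N village]] [VP [V chased] [NP [Det no] [AP [Adj clever]] [N poet]]]]]]]
The words 'whether this clever village chased no clever poet' are exhaustively dominated by a single CP node (built by CP → C S), so they form a constituent.

Yes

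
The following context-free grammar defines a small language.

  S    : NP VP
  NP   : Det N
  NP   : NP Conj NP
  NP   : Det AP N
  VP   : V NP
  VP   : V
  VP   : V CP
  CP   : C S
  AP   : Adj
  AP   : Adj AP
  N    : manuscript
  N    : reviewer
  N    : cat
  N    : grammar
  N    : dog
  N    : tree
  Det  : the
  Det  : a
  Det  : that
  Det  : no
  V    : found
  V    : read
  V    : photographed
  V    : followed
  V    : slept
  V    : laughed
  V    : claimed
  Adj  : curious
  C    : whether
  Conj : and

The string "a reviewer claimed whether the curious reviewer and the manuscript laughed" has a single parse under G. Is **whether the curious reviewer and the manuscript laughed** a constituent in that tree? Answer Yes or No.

Yes

[S [NP [Det a] [N reviewer]] [VP [V claimed] [CP [C whether] [S [NP [NP [Det the] [AP [Adj curious]] [N reviewer]] [Conj and] [NP [Det the] [N manuscript]]] [VP [V laughed]]]]]]
The words 'whether the curious reviewer and the manuscript laughed' are exhaustively dominated by a single CP node (built by CP → C S), so they form a constituent.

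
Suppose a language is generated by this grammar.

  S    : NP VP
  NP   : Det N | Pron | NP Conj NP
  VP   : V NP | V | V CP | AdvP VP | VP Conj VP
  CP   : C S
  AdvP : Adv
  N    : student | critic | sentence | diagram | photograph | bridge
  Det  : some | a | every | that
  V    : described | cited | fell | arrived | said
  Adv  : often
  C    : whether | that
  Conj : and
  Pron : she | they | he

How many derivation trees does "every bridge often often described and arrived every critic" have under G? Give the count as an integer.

3

Two of the 3 distinct bracketings:
[S [NP [Det every] [N bridge]] [VP [AdvP [Adv often]] [VP [AdvP [Adv often]] [VP [VP [V described]] [Conj and] [VP [V arrived] [NP [Det every] [N critic]]]]]]]
[S [NP [Det every] [N bridge]] [VP [AdvP [Adv often]] [VP [VP [AdvP [Adv often]] [VP [V described]]] [Conj and] [VP [V arrived] [NP [Det every] [N critic]]]]]]
The trees differ in how a recursive rule is bracketed over the same span.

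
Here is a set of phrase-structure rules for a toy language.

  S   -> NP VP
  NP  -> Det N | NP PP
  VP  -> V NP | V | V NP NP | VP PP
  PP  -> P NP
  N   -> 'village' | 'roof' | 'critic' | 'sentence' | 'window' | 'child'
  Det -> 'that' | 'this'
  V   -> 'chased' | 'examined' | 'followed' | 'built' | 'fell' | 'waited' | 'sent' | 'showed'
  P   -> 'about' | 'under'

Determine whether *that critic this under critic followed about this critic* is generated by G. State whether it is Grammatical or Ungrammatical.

Ungrammatical

A Det word can never sit immediately before a P word in any string this grammar generates, so the substring 'this under' rules out a derivation.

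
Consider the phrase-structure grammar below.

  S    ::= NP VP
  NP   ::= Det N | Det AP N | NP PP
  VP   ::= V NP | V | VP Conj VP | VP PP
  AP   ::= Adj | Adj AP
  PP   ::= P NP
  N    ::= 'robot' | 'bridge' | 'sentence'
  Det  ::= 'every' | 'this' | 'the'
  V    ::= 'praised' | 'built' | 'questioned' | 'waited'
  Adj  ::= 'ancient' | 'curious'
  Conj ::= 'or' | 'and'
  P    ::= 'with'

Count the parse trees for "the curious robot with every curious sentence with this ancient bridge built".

The two bracketings:
[S [NP [NP [Det the] [AP [Adj curious]] [N robot]] [PP [P with] [NP [NP [Det every] [AP [Adj curious]] [N sentence]] [PP [P with] [NP [Det this] [AP [Adj ancient]] [N bridge]]]]]] [VP [V built]]]
[S [NP [NP [NP [Det the] [AP [Adj curious]] [N robot]] [PP [P with] [NP [Det every] [AP [Adj curious]] [N sentence]]]] [PP [P with] [NP [Det this] [AP [Adj ancient]] [N bridge]]]] [VP [V built]]]
The trees differ in how a recursive rule is bracketed over the same span.

2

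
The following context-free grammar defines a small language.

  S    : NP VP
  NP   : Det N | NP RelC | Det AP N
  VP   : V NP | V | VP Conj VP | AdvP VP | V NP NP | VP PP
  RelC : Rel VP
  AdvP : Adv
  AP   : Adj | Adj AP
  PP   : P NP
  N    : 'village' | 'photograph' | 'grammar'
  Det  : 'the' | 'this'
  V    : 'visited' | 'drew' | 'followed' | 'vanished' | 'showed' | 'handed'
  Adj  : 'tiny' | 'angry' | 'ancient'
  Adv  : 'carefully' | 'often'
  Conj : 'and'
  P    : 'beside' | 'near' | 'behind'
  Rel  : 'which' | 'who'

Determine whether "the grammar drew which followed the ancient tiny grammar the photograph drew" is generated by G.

Ungrammatical

For S → NP VP, the only prefix that parses as NP is 'the grammar', but the remainder 'drew which followed the ancient tiny grammar the photograph drew' is not a VP under these rules.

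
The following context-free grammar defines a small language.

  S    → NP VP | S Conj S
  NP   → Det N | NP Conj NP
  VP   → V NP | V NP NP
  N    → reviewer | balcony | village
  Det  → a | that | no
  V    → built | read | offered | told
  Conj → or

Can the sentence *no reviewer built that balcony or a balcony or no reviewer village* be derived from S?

An N word can never sit immediately before an N word in any string this grammar generates, so the substring 'reviewer village' rules out a derivation.

Ungrammatical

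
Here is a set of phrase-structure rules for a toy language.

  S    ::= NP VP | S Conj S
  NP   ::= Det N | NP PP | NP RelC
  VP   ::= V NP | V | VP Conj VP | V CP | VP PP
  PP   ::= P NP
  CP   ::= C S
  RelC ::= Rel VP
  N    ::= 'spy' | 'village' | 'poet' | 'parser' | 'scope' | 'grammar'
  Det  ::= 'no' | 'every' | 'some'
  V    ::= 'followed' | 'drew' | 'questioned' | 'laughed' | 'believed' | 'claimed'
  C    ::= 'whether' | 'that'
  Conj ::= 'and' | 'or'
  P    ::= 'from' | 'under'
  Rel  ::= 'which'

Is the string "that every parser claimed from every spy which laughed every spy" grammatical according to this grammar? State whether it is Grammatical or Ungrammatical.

Ungrammatical

For S → NP VP, no prefix of the string parses as an NP. The alternative S rule S → S Conj S likewise has no satisfying split.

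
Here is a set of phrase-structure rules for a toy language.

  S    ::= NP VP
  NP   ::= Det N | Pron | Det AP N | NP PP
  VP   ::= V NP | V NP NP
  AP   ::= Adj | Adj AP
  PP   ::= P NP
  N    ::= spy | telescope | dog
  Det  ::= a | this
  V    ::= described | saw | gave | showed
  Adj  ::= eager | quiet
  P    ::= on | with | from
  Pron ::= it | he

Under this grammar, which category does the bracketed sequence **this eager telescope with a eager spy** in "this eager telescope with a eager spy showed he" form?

NP

S
  NP
    NP
      Det: this
      AP
        Adj: eager
      N: telescope
    PP
      P: with
      NP
        Det: a
        AP
          Adj: eager
        N: spy
  VP
    V: showed
    NP
      Pron: he
The span 'this eager telescope with a eager spy' is the NP node built by NP → NP PP.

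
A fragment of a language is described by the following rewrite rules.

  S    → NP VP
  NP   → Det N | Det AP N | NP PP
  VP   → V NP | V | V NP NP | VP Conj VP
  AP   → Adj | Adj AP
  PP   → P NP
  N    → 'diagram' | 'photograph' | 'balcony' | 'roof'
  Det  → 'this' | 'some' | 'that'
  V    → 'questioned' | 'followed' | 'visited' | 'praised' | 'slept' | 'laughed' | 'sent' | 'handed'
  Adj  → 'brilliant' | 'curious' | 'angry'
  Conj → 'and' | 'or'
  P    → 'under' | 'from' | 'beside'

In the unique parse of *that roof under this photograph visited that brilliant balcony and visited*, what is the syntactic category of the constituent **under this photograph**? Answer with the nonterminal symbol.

[S [NP [NP [Det that] [N roof]] [PP [P under] [NP [Det this] [N photograph]]]] [VP [VP [V visited] [NP [Det that] [AP [Adj brilliant]] [N balcony]]] [Conj and] [VP [V visited]]]]
The span 'under this photograph' is the PP node built by PP → P NP.

PP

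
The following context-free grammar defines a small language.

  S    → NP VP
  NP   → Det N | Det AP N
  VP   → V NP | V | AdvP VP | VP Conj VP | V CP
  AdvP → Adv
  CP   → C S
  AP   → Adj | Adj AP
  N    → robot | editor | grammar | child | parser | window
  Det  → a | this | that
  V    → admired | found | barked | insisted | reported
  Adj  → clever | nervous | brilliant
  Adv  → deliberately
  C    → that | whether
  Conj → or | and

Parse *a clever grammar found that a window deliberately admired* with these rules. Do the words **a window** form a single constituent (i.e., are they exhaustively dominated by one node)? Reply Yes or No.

[S [NP [Det a] [AP [Adj clever]] [N grammar]] [VP [V found] [CP [C that] [S [NP [Det a] [N window]] [VP [AdvP [Adv deliberately]] [VP [V admired]]]]]]]
The words 'a window' are exhaustively dominated by a single NP node (built by NP → Det N), so they form a constituent.

Yes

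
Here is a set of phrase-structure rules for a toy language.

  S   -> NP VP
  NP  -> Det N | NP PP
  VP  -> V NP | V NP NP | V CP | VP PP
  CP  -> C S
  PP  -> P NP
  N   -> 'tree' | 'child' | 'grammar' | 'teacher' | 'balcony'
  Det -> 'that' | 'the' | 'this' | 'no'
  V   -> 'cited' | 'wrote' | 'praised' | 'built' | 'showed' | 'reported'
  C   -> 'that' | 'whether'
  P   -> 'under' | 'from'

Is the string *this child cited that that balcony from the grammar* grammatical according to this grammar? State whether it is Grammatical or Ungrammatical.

Ungrammatical

For S → NP VP, the only prefix that parses as NP is 'this child', but the remainder 'cited that that balcony from the grammar' is not a VP under these rules.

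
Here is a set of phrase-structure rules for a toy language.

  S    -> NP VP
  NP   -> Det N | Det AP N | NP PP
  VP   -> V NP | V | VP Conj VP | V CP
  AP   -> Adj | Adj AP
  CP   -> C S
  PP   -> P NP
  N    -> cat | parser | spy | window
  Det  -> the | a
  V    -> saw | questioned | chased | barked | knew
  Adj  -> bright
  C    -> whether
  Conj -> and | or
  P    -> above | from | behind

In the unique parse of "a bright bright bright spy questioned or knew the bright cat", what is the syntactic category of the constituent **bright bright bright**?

S
  NP
    Det: a
    AP
      Adj: bright
      AP
        Adj: bright
        AP
          Adj: bright
    N: spy
  VP
    VP
      V: questioned
    Conj: or
    VP
      V: knew
      NP
        Det: the
        AP
          Adj: bright
        N: cat
The span 'bright bright bright' is the AP node built by AP → Adj AP.

AP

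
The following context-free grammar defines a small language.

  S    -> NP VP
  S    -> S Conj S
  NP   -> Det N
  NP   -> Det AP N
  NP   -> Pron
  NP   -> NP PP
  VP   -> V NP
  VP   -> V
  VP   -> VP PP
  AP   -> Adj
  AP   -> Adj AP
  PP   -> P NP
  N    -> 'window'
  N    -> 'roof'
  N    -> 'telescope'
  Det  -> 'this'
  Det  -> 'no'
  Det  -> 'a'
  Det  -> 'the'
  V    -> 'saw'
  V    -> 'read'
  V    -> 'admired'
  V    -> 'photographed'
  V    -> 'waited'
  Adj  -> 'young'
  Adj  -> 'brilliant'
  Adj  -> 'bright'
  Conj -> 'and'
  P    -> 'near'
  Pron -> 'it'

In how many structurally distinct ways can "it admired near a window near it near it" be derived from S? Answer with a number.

Two of the 5 distinct bracketings:
[S [NP [Pron it]] [VP [VP [V admired]] [PP [P near] [NP [NP [Det a] [N window]] [PP [P near] [NP [NP [Pron it]] [PP [P near] [NP [Pron it]]]]]]]]]
[S [NP [Pron it]] [VP [VP [V admired]] [PP [P near] [NP [NP [NP [Det a] [N window]] [PP [P near] [NP [Pron it]]]] [PP [P near] [NP [Pron it]]]]]]]
The trees differ in how a recursive rule is bracketed over the same span.

5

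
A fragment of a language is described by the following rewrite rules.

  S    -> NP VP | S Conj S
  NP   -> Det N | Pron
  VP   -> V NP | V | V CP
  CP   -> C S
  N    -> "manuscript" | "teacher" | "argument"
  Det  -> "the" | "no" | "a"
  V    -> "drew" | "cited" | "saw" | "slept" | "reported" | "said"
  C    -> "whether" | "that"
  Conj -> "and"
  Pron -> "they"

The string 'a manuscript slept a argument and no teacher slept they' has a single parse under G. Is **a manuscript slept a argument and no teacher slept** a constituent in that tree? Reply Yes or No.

No

[S [S [NP [Det a] [N manuscript]] [VP [V slept] [NP [Det a] [N argument]]]] [Conj and] [S [NP [Det no] [N teacher]] [VP [V slept] [NP [Pron they]]]]]
The smallest constituent containing 'a manuscript slept a argument and no teacher slept' is the S spanning 'a manuscript slept a argument and no teacher slept they'; no single node in the tree dominates exactly the given words.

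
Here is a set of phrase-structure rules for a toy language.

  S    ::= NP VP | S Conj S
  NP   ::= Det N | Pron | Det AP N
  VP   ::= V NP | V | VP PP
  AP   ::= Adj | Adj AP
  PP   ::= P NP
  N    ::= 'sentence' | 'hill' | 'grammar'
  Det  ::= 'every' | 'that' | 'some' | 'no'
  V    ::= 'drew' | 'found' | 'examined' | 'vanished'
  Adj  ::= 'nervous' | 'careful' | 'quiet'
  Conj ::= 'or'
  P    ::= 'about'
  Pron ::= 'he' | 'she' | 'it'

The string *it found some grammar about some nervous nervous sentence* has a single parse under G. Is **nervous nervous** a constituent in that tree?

[S [NP [Pron it]] [VP [VP [V found] [NP [Det some] [N grammar]]] [PP [P about] [NP [Det some] [AP [Adj nervous] [AP [Adj nervous]]] [N sentence]]]]]
The words 'nervous nervous' are exhaustively dominated by a single AP node (built by AP → Adj AP), so they form a constituent.

Yes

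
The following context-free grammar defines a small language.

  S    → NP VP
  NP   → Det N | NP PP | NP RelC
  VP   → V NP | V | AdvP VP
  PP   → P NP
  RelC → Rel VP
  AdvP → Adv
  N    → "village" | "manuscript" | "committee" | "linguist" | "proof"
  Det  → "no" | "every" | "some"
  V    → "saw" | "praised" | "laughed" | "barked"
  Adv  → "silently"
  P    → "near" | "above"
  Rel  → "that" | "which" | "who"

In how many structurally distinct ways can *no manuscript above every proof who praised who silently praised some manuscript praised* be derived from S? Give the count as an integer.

3

Two of the 3 distinct bracketings:
[S [NP [NP [Det no] [N manuscript]] [PP [P above] [NP [NP [NP [Det every] [N proof]] [RelC [Rel who] [VP [V praised]]]] [RelC [Rel who] [VP [AdvP [Adv silently]] [VP [V praised] [NP [Det some] [N manuscript]]]]]]]] [VP [V praised]]]
[S [NP [NP [NP [Det no] [N manuscript]] [PP [P above] [NP [NP [Det every] [N proof]] [RelC [Rel who] [VP [V praised]]]]]] [RelC [Rel who] [VP [AdvP [Adv silently]] [VP [V praised] [NP [Det some] [N manuscript]]]]]] [VP [V praised]]]
The trees differ in how a recursive rule is bracketed over the same span.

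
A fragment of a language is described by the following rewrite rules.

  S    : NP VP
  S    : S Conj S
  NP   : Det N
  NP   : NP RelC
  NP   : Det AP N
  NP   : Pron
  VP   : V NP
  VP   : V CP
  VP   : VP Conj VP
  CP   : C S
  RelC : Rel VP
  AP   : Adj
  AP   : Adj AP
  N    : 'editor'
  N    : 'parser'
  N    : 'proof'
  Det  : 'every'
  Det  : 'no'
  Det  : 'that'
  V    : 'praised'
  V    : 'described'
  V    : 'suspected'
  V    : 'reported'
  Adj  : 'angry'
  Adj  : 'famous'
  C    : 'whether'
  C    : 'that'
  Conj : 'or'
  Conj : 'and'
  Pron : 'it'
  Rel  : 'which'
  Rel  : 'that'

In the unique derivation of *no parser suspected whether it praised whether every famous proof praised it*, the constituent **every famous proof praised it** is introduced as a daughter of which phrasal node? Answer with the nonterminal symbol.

[S [NP [Det no] [N parser]] [VP [V suspected] [CP [C whether] [S [NP [Pron it]] [VP [V praised] [CP [C whether] [S [NP [Det every] [AP [Adj famous]] [N proof]] [VP [V praised] [NP [Pron it]]]]]]]]]]
The span 'every famous proof praised it' is the S node built by S → NP VP.
Its mother is the CP built by CP → C S.

CP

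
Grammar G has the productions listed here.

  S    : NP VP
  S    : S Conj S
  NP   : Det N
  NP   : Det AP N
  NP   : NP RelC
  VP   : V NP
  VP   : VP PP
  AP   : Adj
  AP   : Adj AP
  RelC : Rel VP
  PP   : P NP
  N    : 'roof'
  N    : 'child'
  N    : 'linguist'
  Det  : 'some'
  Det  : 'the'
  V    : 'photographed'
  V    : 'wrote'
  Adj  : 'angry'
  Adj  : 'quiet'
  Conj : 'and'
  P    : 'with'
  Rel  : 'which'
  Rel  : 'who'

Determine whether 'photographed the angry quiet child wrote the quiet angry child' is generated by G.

For S → NP VP, no prefix of the string parses as an NP. The alternative S rule S → S Conj S likewise has no satisfying split.

Ungrammatical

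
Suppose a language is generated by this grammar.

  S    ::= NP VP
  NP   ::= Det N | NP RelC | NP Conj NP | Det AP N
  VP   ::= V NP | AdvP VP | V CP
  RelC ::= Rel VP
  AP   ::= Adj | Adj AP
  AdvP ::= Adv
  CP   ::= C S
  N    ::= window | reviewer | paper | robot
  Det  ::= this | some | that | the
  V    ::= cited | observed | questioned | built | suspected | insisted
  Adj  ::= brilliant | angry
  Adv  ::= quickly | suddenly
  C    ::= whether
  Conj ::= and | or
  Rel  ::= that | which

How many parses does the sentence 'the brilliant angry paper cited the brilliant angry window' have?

1

[S [NP [Det the] [AP [Adj brilliant] [AP [Adj angry]]] [N paper]] [VP [V cited] [NP [Det the] [AP [Adj brilliant] [AP [Adj angry]]] [N window]]]]
No rule offers an alternative attachment or grouping for any span, so this is the only derivation.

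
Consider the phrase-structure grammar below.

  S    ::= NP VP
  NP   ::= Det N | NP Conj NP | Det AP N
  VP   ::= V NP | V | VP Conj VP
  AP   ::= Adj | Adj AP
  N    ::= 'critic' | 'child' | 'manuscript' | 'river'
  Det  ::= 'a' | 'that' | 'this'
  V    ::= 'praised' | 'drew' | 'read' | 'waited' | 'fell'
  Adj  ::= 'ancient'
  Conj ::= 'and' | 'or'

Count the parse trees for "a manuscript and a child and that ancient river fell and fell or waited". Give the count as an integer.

4

Two of the 4 distinct bracketings:
[S [NP [NP [Det a] [N manuscript]] [Conj and] [NP [NP [Det a] [N child]] [Conj and] [NP [Det that] [AP [Adj ancient]] [N river]]]] [VP [VP [V fell]] [Conj and] [VP [VP [V fell]] [Conj or] [VP [V waited]]]]]
[S [NP [NP [Det a] [N manuscript]] [Conj and] [NP [NP [Det a] [N child]] [Conj and] [NP [Det that] [AP [Adj ancient]] [N river]]]] [VP [VP [VP [V fell]] [Conj and] [VP [V fell]]] [Conj or] [VP [V waited]]]]
The trees differ in how a recursive rule is bracketed over the same span.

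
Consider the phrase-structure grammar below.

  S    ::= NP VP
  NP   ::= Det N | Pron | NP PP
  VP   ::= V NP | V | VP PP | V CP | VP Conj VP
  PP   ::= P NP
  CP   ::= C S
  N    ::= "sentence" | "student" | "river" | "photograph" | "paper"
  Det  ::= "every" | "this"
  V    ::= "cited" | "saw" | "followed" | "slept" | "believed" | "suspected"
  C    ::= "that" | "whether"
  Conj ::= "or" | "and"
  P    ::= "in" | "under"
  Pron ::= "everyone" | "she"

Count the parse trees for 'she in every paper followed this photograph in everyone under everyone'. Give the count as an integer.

Two of the 5 distinct bracketings:
[S [NP [NP [Pron she]] [PP [P in] [NP [Det every] [N paper]]]] [VP [V followed] [NP [NP [Det this] [N photograph]] [PP [P in] [NP [NP [Pron everyone]] [PP [P under] [NP [Pron everyone]]]]]]]]
[S [NP [NP [Pron she]] [PP [P in] [NP [Det every] [N paper]]]] [VP [V followed] [NP [NP [NP [Det this] [N photograph]] [PP [P in] [NP [Pron everyone]]]] [PP [P under] [NP [Pron everyone]]]]]]
The trees differ in how a recursive rule is bracketed over the same span.

5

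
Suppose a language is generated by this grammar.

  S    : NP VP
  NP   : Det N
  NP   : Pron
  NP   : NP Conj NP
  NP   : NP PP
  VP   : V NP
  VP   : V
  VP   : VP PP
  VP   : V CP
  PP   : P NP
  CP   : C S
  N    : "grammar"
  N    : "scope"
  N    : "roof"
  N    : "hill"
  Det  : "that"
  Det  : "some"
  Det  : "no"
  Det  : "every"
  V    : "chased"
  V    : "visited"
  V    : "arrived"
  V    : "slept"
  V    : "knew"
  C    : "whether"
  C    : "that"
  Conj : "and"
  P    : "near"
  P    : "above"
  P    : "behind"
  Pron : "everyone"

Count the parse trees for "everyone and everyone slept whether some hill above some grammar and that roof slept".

2

The two bracketings:
[S [NP [NP [Pron everyone]] [Conj and] [NP [Pron everyone]]] [VP [V slept] [CP [C whether] [S [NP [NP [NP [Det some] [N hill]] [PP [P above] [NP [Det some] [N grammar]]]] [Conj and] [NP [Det that] [N roof]]] [VP [V slept]]]]]]
[S [NP [NP [Pron everyone]] [Conj and] [NP [Pron everyone]]] [VP [V slept] [CP [C whether] [S [NP [NP [Det some] [N hill]] [PP [P above] [NP [NP [Det some] [N grammar]] [Conj and] [NP [Det that] [N roof]]]]] [VP [V slept]]]]]]
The trees differ in how a recursive rule is bracketed over the same span.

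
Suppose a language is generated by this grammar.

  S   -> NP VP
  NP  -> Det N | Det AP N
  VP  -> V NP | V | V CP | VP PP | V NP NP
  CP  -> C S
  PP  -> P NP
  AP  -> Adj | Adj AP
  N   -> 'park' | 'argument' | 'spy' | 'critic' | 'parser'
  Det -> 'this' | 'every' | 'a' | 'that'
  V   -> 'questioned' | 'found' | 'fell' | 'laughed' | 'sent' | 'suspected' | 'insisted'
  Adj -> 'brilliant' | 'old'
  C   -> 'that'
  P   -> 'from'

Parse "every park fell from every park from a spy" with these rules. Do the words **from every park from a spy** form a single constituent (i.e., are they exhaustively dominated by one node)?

No

[S [NP [Det every] [N park]] [VP [VP [VP [V fell]] [PP [P from] [NP [Det every] [N park]]]] [PP [P from] [NP [Det a] [N spy]]]]]
The smallest constituent containing 'from every park from a spy' is the VP spanning 'fell from every park from a spy'; no single node in the tree dominates exactly the given words.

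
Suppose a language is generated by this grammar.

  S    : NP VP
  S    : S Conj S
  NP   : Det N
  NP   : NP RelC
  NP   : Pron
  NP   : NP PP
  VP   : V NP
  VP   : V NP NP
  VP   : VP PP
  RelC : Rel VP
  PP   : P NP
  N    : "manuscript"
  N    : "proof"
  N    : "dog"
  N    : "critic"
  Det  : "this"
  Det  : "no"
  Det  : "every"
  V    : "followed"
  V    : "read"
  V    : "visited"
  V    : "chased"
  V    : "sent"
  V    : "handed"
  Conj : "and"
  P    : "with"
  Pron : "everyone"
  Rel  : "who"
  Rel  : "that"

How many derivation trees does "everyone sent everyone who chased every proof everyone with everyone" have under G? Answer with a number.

Two of the 6 distinct bracketings:
[S [NP [Pron everyone]] [VP [V sent] [NP [NP [Pron everyone]] [RelC [Rel who] [VP [V chased] [NP [Det every] [N proof]] [NP [NP [Pron everyone]] [PP [P with] [NP [Pron everyone]]]]]]]]]
[S [NP [Pron everyone]] [VP [V sent] [NP [NP [Pron everyone]] [RelC [Rel who] [VP [VP [V chased] [NP [Det every] [N proof]] [NP [Pron everyone]]] [PP [P with] [NP [Pron everyone]]]]]]]]
The difference turns on whether NP → NP PP is used at the relevant span, versus an alternative expansion of NP.

6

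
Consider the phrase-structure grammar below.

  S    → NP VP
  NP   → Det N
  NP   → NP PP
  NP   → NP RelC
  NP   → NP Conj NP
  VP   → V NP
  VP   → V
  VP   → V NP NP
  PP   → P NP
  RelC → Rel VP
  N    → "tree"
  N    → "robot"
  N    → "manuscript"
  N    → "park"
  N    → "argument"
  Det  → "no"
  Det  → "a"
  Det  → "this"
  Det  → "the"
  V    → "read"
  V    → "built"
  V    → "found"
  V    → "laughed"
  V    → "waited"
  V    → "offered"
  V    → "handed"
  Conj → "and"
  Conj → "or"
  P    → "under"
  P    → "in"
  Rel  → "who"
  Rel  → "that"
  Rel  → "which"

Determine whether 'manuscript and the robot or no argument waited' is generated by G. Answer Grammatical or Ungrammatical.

Ungrammatical

For S → NP VP, no prefix of the string parses as an NP.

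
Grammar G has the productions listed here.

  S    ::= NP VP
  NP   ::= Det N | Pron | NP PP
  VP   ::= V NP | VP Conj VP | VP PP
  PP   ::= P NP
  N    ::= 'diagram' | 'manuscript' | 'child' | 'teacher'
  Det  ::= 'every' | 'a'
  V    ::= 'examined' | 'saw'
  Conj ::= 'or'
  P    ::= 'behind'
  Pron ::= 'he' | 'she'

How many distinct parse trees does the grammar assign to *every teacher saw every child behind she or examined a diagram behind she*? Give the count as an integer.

Two of the 6 distinct bracketings:
[S [NP [Det every] [N teacher]] [VP [VP [V saw] [NP [NP [Det every] [N child]] [PP [P behind] [NP [Pron she]]]]] [Conj or] [VP [V examined] [NP [NP [Det a] [N diagram]] [PP [P behind] [NP [Pron she]]]]]]]
[S [NP [Det every] [N teacher]] [VP [VP [V saw] [NP [NP [Det every] [N child]] [PP [P behind] [NP [Pron she]]]]] [Conj or] [VP [VP [V examined] [NP [Det a] [N diagram]]] [PP [P behind] [NP [Pron she]]]]]]
The difference turns on whether VP → VP PP is used at the relevant span, versus an alternative expansion of VP.

6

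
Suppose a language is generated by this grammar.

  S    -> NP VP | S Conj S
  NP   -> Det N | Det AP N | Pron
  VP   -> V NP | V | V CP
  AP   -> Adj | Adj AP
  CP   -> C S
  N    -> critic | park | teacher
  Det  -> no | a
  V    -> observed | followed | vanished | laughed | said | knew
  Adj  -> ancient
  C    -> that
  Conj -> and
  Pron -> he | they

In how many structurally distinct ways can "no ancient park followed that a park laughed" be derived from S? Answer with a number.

1

[S [NP [Det no] [AP [Adj ancient]] [N park]] [VP [V followed] [CP [C that] [S [NP [Det a] [N park]] [VP [V laughed]]]]]]
No rule offers an alternative attachment or grouping for any span, so this is the only derivation.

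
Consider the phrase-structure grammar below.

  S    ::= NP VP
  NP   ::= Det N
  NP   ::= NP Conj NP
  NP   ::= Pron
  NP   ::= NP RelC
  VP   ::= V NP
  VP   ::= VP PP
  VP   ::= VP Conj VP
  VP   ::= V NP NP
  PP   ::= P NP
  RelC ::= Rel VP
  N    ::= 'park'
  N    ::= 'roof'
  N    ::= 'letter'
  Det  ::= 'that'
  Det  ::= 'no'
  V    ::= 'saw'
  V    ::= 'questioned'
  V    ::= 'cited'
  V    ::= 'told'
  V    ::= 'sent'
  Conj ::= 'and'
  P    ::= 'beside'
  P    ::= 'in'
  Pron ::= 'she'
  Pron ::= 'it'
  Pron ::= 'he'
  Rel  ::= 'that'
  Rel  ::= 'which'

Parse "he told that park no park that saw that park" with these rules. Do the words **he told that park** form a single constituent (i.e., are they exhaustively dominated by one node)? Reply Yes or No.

No

[S [NP [Pron he]] [VP [V told] [NP [Det that] [N park]] [NP [NP [Det no] [N park]] [RelC [Rel that] [VP [V saw] [NP [Det that] [N park]]]]]]]
The smallest constituent containing 'he told that park' is the S spanning 'he told that park no park that saw that park'; no single node in the tree dominates exactly the given words.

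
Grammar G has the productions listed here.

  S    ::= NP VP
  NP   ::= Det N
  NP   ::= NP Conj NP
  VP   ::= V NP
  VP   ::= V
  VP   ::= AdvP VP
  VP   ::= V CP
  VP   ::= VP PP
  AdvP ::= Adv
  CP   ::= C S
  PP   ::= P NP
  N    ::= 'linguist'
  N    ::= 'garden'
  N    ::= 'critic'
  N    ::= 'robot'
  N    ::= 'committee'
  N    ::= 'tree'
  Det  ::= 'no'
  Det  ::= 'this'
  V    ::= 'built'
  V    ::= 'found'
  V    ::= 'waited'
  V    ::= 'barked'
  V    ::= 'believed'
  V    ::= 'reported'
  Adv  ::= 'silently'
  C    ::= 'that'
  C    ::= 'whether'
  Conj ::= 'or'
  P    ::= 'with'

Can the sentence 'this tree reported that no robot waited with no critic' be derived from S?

Grammatical

S
  NP
    Det: this
    N: tree
  VP
    V: reported
    CP
      C: that
      S
        NP
          Det: no
          N: robot
        VP
          VP
            V: waited
          PP
            P: with
            NP
              Det: no
              N: critic
The bracketing above is licensed at every node by one of the given productions, with S at the root.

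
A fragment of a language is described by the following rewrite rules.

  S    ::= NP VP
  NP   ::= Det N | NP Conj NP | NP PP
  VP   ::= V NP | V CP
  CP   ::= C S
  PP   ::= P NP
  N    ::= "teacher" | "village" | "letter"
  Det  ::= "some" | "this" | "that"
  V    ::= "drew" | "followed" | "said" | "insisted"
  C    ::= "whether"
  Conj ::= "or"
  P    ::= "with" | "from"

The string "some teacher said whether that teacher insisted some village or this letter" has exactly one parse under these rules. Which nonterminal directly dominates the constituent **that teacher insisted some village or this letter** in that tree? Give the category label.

CP

S
  NP
    Det: some
    N: teacher
  VP
    V: said
    CP
      C: whether
      S
        NP
          Det: that
          N: teacher
        VP
          V: insisted
          NP
            NP
              Det: some
              N: village
            Conj: or
            NP
              Det: this
              N: letter
The span 'that teacher insisted some village or this letter' is the S node built by S → NP VP.
Its mother is the CP built by CP → C S.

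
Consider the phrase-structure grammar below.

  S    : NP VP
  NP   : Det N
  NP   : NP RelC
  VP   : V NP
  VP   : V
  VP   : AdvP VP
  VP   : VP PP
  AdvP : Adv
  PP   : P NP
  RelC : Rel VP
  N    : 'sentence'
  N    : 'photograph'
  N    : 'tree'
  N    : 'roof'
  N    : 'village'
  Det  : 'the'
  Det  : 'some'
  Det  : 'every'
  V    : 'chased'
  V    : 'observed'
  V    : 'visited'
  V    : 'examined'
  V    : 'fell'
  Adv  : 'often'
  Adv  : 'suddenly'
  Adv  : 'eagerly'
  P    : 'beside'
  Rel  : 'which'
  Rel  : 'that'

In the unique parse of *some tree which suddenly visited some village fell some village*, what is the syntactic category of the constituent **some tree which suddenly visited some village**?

S
  NP
    NP
      Det: some
      N: tree
    RelC
      Rel: which
      VP
        AdvP
          Adv: suddenly
        VP
          V: visited
          NP
            Det: some
            N: village
  VP
    V: fell
    NP
      Det: some
      N: village
The span 'some tree which suddenly visited some village' is the NP node built by NP → NP RelC.

NP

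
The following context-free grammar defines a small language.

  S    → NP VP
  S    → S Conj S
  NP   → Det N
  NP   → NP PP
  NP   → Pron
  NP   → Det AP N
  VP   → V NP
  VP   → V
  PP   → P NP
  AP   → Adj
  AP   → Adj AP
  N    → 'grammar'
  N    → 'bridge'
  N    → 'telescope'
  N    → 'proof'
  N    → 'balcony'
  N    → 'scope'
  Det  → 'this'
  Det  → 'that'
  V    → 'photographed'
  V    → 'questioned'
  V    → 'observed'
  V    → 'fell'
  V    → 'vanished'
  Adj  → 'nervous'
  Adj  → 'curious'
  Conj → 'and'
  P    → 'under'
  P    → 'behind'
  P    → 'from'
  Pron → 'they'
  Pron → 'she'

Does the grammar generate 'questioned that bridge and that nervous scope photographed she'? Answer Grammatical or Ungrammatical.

For S → NP VP, no prefix of the string parses as an NP. The alternative S rule S → S Conj S likewise has no satisfying split.

Ungrammatical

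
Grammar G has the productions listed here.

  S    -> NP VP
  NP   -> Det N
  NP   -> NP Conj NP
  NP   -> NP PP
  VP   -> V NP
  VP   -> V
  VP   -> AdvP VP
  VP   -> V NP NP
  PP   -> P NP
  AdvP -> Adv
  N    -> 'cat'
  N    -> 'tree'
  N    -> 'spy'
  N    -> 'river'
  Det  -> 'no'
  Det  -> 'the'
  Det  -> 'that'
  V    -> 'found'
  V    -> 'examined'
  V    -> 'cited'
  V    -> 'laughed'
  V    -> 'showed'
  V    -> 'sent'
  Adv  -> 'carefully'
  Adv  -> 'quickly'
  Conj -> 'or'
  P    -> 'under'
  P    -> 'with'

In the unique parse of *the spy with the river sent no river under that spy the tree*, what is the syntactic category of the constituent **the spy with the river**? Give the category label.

S
  NP
    NP
      Det: the
      N: spy
    PP
      P: with
      NP
        Det: the
        N: river
  VP
    V: sent
    NP
      NP
        Det: no
        N: river
      PP
        P: under
        NP
          Det: that
          N: spy
    NP
      Det: the
      N: tree
The span 'the spy with the river' is the NP node built by NP → NP PP.

NP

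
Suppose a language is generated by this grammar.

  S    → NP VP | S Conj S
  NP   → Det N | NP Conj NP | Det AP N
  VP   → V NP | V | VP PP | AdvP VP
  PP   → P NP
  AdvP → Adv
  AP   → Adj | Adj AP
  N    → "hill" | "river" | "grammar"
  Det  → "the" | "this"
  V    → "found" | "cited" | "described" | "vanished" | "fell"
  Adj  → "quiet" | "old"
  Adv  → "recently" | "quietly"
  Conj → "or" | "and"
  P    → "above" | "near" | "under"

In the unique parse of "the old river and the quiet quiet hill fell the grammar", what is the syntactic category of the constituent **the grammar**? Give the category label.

NP

[S [NP [NP [Det the] [AP [Adj old]] [N river]] [Conj and] [NP [Det the] [AP [Adj quiet] [AP [Adj quiet]]] [N hill]]] [VP [V fell] [NP [Det the] [N grammar]]]]
The span 'the grammar' is the NP node built by NP → Det N.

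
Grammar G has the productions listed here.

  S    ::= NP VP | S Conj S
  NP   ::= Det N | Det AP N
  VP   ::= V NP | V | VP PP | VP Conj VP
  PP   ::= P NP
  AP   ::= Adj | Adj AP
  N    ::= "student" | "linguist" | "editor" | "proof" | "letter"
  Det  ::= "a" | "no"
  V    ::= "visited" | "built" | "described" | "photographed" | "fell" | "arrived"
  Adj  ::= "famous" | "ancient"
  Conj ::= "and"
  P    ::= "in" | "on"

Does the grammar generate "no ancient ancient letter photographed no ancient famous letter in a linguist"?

Grammatical

[S [NP [Det no] [AP [Adj ancient] [AP [Adj ancient]]] [N letter]] [VP [VP [V photographed] [NP [Det no] [AP [Adj ancient] [AP [Adj famous]]] [N letter]]] [PP [P in] [NP [Det a] [N linguist]]]]]
Each bracket corresponds to one application of a listed rule, so the string is derivable from S.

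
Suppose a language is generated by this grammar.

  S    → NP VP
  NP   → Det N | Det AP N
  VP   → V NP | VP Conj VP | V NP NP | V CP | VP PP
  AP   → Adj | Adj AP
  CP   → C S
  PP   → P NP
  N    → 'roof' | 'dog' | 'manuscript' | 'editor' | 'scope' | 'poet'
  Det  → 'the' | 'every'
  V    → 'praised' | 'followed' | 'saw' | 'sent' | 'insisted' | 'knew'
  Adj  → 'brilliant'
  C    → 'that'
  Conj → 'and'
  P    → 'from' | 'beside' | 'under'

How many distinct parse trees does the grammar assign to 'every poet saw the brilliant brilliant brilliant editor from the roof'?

1

[S [NP [Det every] [N poet]] [VP [VP [V saw] [NP [Det the] [AP [Adj brilliant] [AP [Adj brilliant] [AP [Adj brilliant]]]] [N editor]]] [PP [P from] [NP [Det the] [N roof]]]]]
No rule offers an alternative attachment or grouping for any span, so this is the only derivation.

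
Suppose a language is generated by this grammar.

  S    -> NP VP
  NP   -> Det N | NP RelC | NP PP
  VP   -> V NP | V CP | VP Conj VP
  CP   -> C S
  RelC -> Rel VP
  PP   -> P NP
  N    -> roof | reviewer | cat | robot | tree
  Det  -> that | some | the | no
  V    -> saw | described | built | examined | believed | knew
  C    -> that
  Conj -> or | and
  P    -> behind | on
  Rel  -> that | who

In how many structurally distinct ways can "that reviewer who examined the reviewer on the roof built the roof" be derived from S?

The two bracketings:
[S [NP [NP [Det that] [N reviewer]] [RelC [Rel who] [VP [V examined] [NP [NP [Det the] [N reviewer]] [PP [P on] [NP [Det the] [N roof]]]]]]] [VP [V built] [NP [Det the] [N roof]]]]
[S [NP [NP [NP [Det that] [N reviewer]] [RelC [Rel who] [VP [V examined] [NP [Det the] [N reviewer]]]]] [PP [P on] [NP [Det the] [N roof]]]] [VP [V built] [NP [Det the] [N roof]]]]
The trees differ in how a recursive rule is bracketed over the same span.

2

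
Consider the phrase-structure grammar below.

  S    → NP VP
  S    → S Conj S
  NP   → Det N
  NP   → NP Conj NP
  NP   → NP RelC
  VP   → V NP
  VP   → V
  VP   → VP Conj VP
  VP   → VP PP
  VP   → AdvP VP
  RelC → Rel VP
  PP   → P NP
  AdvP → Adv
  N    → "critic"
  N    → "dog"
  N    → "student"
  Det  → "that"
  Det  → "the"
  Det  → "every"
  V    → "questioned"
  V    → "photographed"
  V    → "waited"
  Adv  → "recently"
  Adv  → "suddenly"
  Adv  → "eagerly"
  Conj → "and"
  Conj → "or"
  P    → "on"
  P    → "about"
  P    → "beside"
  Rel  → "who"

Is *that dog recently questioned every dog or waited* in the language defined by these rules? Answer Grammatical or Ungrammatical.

S
  NP
    Det: that
    N: dog
  VP
    VP
      AdvP
        Adv: recently
      VP
        V: questioned
        NP
          Det: every
          N: dog
    Conj: or
    VP
      V: waited
Every word is introduced by a lexical rule and the phrasal rules combine the resulting categories into a single S.

Grammatical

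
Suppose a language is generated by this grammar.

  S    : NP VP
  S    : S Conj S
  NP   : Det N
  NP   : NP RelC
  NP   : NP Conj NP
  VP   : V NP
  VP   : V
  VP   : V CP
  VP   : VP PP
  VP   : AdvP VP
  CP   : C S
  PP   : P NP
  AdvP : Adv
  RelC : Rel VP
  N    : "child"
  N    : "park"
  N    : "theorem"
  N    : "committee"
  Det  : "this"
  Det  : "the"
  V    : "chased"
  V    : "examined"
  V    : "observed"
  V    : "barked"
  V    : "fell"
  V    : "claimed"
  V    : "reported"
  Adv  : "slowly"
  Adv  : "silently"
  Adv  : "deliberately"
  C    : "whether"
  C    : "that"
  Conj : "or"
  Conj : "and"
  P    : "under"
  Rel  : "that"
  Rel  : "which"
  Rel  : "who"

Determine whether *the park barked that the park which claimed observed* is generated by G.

S
  NP
    Det: the
    N: park
  VP
    V: barked
    CP
      C: that
      S
        NP
          NP
            Det: the
            N: park
          RelC
            Rel: which
            VP
              V: claimed
        VP
          V: observed
The bracketing above is licensed at every node by one of the given productions, with S at the root.

Grammatical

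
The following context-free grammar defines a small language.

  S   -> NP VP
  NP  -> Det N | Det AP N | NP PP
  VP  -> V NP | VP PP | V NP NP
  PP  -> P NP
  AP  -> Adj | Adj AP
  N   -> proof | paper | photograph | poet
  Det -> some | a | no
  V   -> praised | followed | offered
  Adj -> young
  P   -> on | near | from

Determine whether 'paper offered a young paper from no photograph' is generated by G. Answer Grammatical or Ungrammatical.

For S → NP VP, no prefix of the string parses as an NP.

Ungrammatical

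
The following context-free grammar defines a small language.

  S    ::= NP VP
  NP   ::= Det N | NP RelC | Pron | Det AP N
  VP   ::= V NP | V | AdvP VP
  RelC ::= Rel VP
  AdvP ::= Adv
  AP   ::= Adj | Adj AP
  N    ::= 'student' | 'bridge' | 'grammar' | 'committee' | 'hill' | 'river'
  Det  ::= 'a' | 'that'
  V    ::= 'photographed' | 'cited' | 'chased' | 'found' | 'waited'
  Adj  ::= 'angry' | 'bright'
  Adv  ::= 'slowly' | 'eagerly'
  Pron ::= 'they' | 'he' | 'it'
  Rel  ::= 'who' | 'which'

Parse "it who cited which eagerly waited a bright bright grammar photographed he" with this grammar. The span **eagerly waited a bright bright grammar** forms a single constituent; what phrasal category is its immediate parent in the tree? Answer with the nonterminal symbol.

RelC

S
  NP
    NP
      NP
        Pron: it
      RelC
        Rel: who
        VP
          V: cited
    RelC
      Rel: which
      VP
        AdvP
          Adv: eagerly
        VP
          V: waited
          NP
            Det: a
            AP
              Adj: bright
              AP
                Adj: bright
            N: grammar
  VP
    V: photographed
    NP
      Pron: he
The span 'eagerly waited a bright bright grammar' is the VP node built by VP → AdvP VP.
Its mother is the RelC built by RelC → Rel VP.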